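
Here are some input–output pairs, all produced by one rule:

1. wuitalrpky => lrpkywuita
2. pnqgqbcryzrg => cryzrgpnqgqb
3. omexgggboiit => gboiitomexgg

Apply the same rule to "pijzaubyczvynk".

yczvynkpijzaub

The transformation: swap the front and back halves of the string.
Applying that to "pijzaubyczvynk" gives "yczvynkpijzaub".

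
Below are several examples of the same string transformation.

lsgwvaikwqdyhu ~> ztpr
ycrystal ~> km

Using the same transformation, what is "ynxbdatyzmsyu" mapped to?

The rule is to keep one character in every 3, starting at position 3 (positions 3rd, 6th, 9th, ...), then shift every letter 7 places backward in the alphabet (wrapping around).
Starting from "ynxbdatyzmsyu": after the first operation, "xazy"; after the second, "qtsr".

qtsr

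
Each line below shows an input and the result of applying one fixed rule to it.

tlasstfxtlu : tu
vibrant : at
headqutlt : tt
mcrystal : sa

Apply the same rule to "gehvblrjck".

Looking at the pairs, the operation is to keep every other character starting from the first (positions 1st, 3rd, 5th, ...), then keep only the last 2 characters.
Applying both steps to "gehvblrjck": "ghbrc", then "rc".

rc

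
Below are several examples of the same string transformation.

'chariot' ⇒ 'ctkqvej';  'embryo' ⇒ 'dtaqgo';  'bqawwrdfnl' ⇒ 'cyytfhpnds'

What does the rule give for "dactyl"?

evanfc

The pattern: move the first 2 characters to the end (rotate left by 2), then shift every letter 2 places forward in the alphabet (wrapping around).
Applying both steps to "dactyl": "ctylda", then "evanfc".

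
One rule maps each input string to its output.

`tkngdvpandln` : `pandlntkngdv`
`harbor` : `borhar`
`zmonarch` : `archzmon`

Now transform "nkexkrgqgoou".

Rule — swap the front and back halves of the string.
So "nkexkrgqgoou" becomes "gqgoounkexkr".

gqgoounkexkr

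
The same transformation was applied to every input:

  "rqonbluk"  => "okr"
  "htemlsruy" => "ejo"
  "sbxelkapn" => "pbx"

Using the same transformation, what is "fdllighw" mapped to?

Rule — keep one character in every 3, starting at position 1 (positions 1st, 4th, 7th, ...), then shift every letter 3 places backward in the alphabet (wrapping around).
Working it through for "fdllighw": intermediate "flh", final "cie".

cie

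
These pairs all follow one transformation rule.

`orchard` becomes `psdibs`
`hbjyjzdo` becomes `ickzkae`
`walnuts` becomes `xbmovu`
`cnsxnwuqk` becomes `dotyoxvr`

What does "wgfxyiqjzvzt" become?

xhgyzjrkawa

Rule — delete the last character, then shift every letter 1 place forward in the alphabet (wrapping around).
For "wgfxyiqjzvzt", step one produces "wgfxyiqjzvz"; step two turns that into "xhgyzjrkawa".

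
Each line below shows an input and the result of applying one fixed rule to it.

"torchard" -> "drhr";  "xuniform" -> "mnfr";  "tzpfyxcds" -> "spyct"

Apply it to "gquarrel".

lure

Looking at the pairs, the operation is to swap the first and last characters, then keep every other character starting from the first (positions 1st, 3rd, 5th, ...).
"gquarrel" → "lquarreg" → "lure".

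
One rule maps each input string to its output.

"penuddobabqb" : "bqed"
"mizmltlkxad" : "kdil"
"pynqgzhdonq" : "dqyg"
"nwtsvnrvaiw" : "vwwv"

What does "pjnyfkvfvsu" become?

fujf

The transformation: keep one character in every 3, starting at position 2 (positions 2nd, 5th, 8th, ...), then move the last 2 characters to the front (rotate right by 2).
"pjnyfkvfvsu" → "jffu" → "fujf".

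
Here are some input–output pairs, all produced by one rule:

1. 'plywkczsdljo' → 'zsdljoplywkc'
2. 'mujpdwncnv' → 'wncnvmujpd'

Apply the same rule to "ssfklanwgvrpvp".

Rule — swap the front and back halves of the string.
So "ssfklanwgvrpvp" becomes "wgvrpvpssfklan".

wgvrpvpssfklan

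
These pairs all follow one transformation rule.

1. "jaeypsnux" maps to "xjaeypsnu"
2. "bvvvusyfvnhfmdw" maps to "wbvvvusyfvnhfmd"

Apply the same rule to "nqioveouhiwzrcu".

The transformation: move the last character to the front.
On "nqioveouhiwzrcu" that produces "unqioveouhiwzrc".

unqioveouhiwzrc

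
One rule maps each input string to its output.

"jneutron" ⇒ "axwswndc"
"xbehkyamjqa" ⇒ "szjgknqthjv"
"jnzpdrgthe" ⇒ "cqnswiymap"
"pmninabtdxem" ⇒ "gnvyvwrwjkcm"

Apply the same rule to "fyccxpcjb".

lskohllgy

Rule — shift every letter 9 places forward in the alphabet (wrapping around), then move the last 3 characters to the front (rotate right by 3).
For "fyccxpcjb" the result is "lskohllgy".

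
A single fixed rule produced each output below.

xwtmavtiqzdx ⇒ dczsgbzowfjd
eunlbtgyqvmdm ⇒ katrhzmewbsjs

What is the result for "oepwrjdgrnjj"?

ukvcxpjmxtpp

The transformation: shift every letter 6 places forward in the alphabet (wrapping around).
Doing the same to "oepwrjdgrnjj": "ukvcxpjmxtpp".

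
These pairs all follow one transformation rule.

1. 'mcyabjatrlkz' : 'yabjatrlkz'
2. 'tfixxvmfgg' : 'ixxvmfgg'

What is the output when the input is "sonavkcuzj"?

The rule is to delete the first 2 characters.
So "sonavkcuzj" becomes "navkcuzj".

navkcuzj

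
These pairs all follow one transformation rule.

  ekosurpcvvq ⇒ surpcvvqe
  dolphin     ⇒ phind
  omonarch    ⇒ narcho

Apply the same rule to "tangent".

Rule — move the first 3 characters to the end (rotate left by 3), then delete the last 2 characters.
"tangent" → "genttan" → "gentt".

gentt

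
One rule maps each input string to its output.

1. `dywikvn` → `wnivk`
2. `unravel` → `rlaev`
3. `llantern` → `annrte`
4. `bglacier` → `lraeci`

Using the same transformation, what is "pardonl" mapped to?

rldno

The pattern: delete the first 2 characters, then take characters alternately from the front and the back (1st, last, 2nd, 2nd-last, ...).
Working it through for "pardonl": intermediate "rdonl", final "rldno".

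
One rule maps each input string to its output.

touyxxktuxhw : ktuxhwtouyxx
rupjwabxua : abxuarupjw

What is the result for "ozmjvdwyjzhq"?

wyjzhqozmjvd

The rule is to swap the front and back halves of the string.
"ozmjvdwyjzhq" → "wyjzhqozmjvd".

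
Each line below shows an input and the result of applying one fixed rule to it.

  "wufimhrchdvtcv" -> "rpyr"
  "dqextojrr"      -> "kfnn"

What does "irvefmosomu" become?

Looking at the pairs, the operation is to shift every letter 4 places backward in the alphabet (wrapping around), then keep only the last 4 characters.
On "irvefmosomu": the first step gives "enrabikokiq", and the second then gives "okiq".
(Check on "dqextojrr": → "zmatpkfnn" → "kfnn" ✓)

okiq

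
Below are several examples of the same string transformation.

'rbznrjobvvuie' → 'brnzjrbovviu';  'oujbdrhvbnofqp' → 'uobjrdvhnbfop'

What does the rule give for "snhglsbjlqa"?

The transformation: swap each adjacent pair of characters (1↔2, 3↔4, ...), then delete the last character.
"snhglsbjlqa" → "nsghsljbqla" → "nsghsljbql".

nsghsljbql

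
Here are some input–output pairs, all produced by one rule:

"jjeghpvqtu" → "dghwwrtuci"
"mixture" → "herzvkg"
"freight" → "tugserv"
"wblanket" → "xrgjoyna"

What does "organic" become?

avpbetn

The transformation: shift every letter 13 places forward in the alphabet (wrapping around) — i.e. ROT13, then move the last 3 characters to the front (rotate right by 3).
Starting from "organic": after the first operation, "betnavp"; after the second, "avpbetn".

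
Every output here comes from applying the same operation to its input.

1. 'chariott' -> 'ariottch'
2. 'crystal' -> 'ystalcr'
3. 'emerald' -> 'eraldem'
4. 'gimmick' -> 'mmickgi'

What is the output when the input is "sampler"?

mplersa

Looking at the pairs, the operation is to move the first 2 characters to the end (rotate left by 2).
Doing the same to "sampler": "mplersa".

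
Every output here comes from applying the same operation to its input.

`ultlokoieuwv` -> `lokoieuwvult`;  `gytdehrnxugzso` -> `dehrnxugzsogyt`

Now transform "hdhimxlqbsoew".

In each case the input is transformed by: move the first 3 characters to the end (rotate left by 3).
Applying that to "hdhimxlqbsoew" gives "imxlqbsoewhdh".

imxlqbsoewhdh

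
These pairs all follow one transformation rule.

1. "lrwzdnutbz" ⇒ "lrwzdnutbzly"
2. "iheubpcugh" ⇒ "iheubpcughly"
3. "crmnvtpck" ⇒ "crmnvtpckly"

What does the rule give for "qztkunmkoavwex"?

qztkunmkoavwexly

In each case the input is transformed by: append "ly".
For "qztkunmkoavwex" the result is "qztkunmkoavwexly".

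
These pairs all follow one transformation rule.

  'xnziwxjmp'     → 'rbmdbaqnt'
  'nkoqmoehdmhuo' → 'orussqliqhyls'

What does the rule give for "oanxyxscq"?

esbrbcgwu

What's happening: swap each adjacent pair of characters (1↔2, 3↔4, ...), then shift every letter 4 places forward in the alphabet (wrapping around).
For "oanxyxscq" the result is "esbrbcgwu".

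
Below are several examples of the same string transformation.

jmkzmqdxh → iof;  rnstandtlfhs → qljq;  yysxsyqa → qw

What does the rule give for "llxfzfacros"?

What's happening: shift every letter 2 places backward in the alphabet (wrapping around), then keep one character in every 3, starting at position 3 (positions 3rd, 6th, 9th, ...).
Starting from "llxfzfacros": after the first operation, "jjvdxdyapmq"; after the second, "vdp".

vdp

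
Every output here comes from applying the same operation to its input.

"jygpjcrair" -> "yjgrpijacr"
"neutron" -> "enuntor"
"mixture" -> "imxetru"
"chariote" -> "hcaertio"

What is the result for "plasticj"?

lpajscti

The pattern: move the first character to the end, then take characters alternately from the front and the back (1st, last, 2nd, 2nd-last, ...).
Starting from "plasticj": after the first operation, "lasticjp"; after the second, "lpajscti".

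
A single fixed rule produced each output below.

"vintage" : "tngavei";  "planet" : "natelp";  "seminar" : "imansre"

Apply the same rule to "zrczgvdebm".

zcvgedmbrz

The transformation: move the first 2 characters to the end (rotate left by 2), then swap each adjacent pair of characters (1↔2, 3↔4, ...).
For "zrczgvdebm", step one produces "czgvdebmzr"; step two turns that into "zcvgedmbrz".
(Check on "seminar": → "minarse" → "imansre" ✓)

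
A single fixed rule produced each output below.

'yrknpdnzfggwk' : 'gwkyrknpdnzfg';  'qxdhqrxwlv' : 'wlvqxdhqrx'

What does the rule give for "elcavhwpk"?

The pattern: move the last 3 characters to the front (rotate right by 3).
On "elcavhwpk" that produces "wpkelcavh".

wpkelcavh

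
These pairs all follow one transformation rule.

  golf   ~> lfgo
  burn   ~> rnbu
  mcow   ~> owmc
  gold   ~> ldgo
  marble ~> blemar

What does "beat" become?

atbe

Each output is the input with this applied: swap the front and back halves of the string.
On "beat" that produces "atbe".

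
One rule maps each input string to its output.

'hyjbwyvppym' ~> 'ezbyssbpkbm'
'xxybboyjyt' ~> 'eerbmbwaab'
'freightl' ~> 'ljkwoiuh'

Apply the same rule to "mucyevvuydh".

bhyyxbgkpxf

In each case the input is transformed by: shift every letter 3 places forward in the alphabet (wrapping around), then move the first 3 characters to the end (rotate left by 3).
Working it through for "mucyevvuydh": intermediate "pxfbhyyxbgk", final "bhyyxbgkpxf".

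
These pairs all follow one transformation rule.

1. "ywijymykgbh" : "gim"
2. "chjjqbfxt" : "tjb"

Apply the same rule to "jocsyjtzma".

mcj

The pattern: keep one character in every 3, starting at position 3 (positions 3rd, 6th, 9th, ...), then move the last character to the front.
"jocsyjtzma" → "cjm" → "mcj".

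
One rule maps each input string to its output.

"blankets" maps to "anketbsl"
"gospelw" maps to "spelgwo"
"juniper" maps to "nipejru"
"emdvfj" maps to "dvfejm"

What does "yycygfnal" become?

Rule — swap the first and last characters, then move the first 2 characters to the end (rotate left by 2).
For "yycygfnal" the result is "cygfnayly".

cygfnayly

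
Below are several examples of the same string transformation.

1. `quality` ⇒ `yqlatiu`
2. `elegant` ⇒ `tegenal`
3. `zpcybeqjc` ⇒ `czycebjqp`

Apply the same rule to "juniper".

In each case the input is transformed by: swap each adjacent pair of characters (1↔2, 3↔4, ...), then swap the first and last characters.
On "juniper" that produces "rjinepu".
(Check on "zpcybeqjc": → "pzycebjqc" → "czycebjqp" ✓)

rjinepu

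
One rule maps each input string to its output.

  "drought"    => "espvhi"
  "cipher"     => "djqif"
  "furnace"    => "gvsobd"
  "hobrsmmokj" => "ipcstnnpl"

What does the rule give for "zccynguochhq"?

addzohvpdii

In each case the input is transformed by: shift every letter 1 place forward in the alphabet (wrapping around), then delete the last character.
"zccynguochhq" → "addzohvpdii".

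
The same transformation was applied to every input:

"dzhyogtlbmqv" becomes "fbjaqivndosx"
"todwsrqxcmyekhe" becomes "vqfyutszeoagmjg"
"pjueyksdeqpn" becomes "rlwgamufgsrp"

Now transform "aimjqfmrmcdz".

ckolshotoefb

Looking at the pairs, the operation is to shift every letter 2 places forward in the alphabet (wrapping around).
Doing the same to "aimjqfmrmcdz": "ckolshotoefb".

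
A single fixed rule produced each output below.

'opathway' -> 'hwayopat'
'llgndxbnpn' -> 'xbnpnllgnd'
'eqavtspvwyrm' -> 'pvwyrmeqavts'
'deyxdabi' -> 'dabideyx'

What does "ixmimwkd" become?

Rule — swap the front and back halves of the string.
So "ixmimwkd" becomes "mwkdixmi".

mwkdixmi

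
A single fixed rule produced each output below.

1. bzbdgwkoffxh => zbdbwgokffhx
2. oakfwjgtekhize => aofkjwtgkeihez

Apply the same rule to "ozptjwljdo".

Looking at the pairs, the operation is to swap each adjacent pair of characters (1↔2, 3↔4, ...).
On "ozptjwljdo" that produces "zotpwjjlod".

zotpwjjlod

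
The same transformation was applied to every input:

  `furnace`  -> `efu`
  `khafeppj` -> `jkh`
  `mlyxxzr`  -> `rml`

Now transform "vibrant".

tvi

Rule — move the first 2 characters to the end (rotate left by 2), then keep only the last 3 characters.
On "vibrant": the first step gives "brantvi", and the second then gives "tvi".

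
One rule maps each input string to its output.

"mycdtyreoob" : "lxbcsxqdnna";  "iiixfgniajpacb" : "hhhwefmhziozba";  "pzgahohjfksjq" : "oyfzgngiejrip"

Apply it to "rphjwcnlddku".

qogivbmkccjt

The pattern: shift every letter 1 place backward in the alphabet (wrapping around).
Applying that to "rphjwcnlddku" gives "qogivbmkccjt".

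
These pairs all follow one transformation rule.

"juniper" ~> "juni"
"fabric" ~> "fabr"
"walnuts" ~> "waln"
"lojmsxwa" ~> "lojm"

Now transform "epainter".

epai

What's happening: keep only the first 4 characters.
For "epainter" the result is "epai".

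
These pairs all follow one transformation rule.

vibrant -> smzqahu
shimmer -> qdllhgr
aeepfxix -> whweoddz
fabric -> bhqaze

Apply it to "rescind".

cmhbrdq

The rule is to reverse the string, then shift every letter 1 place backward in the alphabet (wrapping around).
Applying both steps to "rescind": "dnicser", then "cmhbrdq".
(Check on "shimmer": → "remmihs" → "qdllhgr" ✓)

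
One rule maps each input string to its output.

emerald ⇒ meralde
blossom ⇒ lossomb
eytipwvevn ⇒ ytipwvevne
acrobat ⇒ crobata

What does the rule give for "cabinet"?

abinetc

The pattern: move the first character to the end.
For "cabinet" the result is "abinetc".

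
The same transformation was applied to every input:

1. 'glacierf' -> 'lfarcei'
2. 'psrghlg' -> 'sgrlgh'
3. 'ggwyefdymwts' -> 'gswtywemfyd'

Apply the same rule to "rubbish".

What's happening: delete the first character, then take characters alternately from the front and the back (1st, last, 2nd, 2nd-last, ...).
On "rubbish" that produces "uhbsbi".
(Check on "glacierf": → "lacierf" → "lfarcei" ✓)

uhbsbi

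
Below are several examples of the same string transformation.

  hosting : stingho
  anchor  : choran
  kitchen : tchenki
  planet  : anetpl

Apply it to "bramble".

amblebr

The rule is to move the first 2 characters to the end (rotate left by 2).
"bramble" → "amblebr".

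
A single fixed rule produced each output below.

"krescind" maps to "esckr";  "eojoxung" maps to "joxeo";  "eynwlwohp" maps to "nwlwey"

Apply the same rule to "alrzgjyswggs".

The pattern: delete the last 3 characters, then move the first 2 characters to the end (rotate left by 2).
"alrzgjyswggs" → "alrzgjysw" → "rzgjyswal".

rzgjyswal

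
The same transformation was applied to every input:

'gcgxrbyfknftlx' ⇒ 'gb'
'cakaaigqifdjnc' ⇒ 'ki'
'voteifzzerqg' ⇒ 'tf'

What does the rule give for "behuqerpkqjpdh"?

he

The transformation: keep one character in every 3, starting at position 3 (positions 3rd, 6th, 9th, ...), then keep only the first 2 characters.
On "behuqerpkqjpdh": the first step gives "hekp", and the second then gives "he".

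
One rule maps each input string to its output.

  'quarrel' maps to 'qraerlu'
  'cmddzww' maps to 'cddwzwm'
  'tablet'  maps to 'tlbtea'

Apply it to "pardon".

Each output is the input with this applied: swap each adjacent pair of characters (1↔2, 3↔4, ...), then move the first character to the end.
Applying both steps to "pardon": "apdrno", then "pdrnoa".
(Check on "quarrel": → "uqraerl" → "qraerlu" ✓)

pdrnoa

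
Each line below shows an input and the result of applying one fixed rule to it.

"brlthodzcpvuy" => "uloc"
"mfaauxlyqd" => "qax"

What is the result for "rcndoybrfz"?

Rule — keep one character in every 3, starting at position 3 (positions 3rd, 6th, 9th, ...), then move the last character to the front.
Working it through for "rcndoybrfz": intermediate "nyf", final "fny".

fny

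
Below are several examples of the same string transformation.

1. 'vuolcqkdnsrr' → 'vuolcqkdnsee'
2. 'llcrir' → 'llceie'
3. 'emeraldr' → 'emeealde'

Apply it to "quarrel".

The pattern: replace every "r" with "e".
On "quarrel" that produces "quaeeel".

quaeeel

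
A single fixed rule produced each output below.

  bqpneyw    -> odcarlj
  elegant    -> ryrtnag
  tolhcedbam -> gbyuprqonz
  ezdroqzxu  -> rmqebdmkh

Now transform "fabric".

The transformation: shift every letter 13 places forward in the alphabet (wrapping around) — i.e. ROT13.
Doing the same to "fabric": "snoevp".

snoevp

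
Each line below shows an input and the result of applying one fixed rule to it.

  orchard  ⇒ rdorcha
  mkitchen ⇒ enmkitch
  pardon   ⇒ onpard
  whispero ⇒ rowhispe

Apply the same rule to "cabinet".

etcabin

The rule is to move the last 2 characters to the front (rotate right by 2).
Applying that to "cabinet" gives "etcabin".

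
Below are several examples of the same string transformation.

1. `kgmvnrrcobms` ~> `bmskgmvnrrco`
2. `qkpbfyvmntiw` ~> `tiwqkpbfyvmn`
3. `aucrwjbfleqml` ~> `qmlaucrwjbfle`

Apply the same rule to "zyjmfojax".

jaxzyjmfo

Looking at the pairs, the operation is to move the last 3 characters to the front (rotate right by 3).
On "zyjmfojax" that produces "jaxzyjmfo".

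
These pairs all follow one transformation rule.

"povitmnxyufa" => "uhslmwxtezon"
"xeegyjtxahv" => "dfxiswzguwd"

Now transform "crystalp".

xrszkobq

Looking at the pairs, the operation is to move the first 2 characters to the end (rotate left by 2), then shift every letter 1 place backward in the alphabet (wrapping around).
Applying both steps to "crystalp": "ystalpcr", then "xrszkobq".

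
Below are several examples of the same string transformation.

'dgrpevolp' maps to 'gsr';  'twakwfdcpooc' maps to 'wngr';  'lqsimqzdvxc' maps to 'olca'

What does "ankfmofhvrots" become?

diiuv

The transformation: shift every letter 3 places forward in the alphabet (wrapping around), then keep one character in every 3, starting at position 1 (positions 1st, 4th, 7th, ...).
Doing the same to "ankfmofhvrots": "diiuv".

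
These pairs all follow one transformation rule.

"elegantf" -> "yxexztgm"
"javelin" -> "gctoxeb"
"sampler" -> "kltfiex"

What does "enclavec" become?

vxgvetox

The transformation: move the last character to the front, then shift every letter 7 places backward in the alphabet (wrapping around).
"enclavec" → "cenclave" → "vxgvetox".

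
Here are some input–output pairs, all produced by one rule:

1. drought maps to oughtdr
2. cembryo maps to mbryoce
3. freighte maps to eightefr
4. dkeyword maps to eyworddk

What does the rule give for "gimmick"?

mmickgi

The rule is to move the first 2 characters to the end (rotate left by 2).
For "gimmick" the result is "mmickgi".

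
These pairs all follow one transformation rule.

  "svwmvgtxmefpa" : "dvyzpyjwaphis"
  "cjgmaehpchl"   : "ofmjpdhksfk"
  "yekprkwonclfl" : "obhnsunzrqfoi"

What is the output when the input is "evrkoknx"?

The pattern: move the last character to the front, then shift every letter 3 places forward in the alphabet (wrapping around).
Applying that to "evrkoknx" gives "ahyunrnq".

ahyunrnq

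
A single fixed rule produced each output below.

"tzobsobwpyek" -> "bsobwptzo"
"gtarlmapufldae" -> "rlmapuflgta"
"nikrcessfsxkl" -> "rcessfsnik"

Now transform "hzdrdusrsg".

Rule — delete the last 3 characters, then move the first 3 characters to the end (rotate left by 3).
On "hzdrdusrsg": the first step gives "hzdrdus", and the second then gives "rdushzd".

rdushzd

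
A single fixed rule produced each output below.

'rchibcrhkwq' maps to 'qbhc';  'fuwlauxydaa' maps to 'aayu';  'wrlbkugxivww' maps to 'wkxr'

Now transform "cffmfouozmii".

ifof

The pattern: keep one character in every 3, starting at position 2 (positions 2nd, 5th, 8th, ...), then swap the first and last characters.
Starting from "cffmfouozmii": after the first operation, "ffoi"; after the second, "ifof".
(Check on "rchibcrhkwq": → "cbhq" → "qbhc" ✓)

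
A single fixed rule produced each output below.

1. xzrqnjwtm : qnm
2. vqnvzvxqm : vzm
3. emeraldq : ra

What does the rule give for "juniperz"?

The transformation: swap each adjacent pair of characters (1↔2, 3↔4, ...), then keep one character in every 3, starting at position 3 (positions 3rd, 6th, 9th, ...).
Starting from "juniperz": after the first operation, "ujinepzr"; after the second, "ip".

ip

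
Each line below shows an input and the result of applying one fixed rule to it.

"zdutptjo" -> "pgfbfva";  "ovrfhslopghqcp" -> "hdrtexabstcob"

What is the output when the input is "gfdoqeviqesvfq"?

rpacqhucqehrc

Rule — delete the first character, then shift every letter 12 places forward in the alphabet (wrapping around).
Working it through for "gfdoqeviqesvfq": intermediate "fdoqeviqesvfq", final "rpacqhucqehrc".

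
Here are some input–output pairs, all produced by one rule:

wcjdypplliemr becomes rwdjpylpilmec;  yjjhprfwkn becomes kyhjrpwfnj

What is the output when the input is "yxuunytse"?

eyuuynstx

What's happening: swap each adjacent pair of characters (1↔2, 3↔4, ...), then swap the first and last characters.
So "yxuunytse" becomes "eyuuynstx".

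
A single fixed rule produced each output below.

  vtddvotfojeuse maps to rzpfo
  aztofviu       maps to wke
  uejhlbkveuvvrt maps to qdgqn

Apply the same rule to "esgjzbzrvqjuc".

Rule — keep one character in every 3, starting at position 1 (positions 1st, 4th, 7th, ...), then shift every letter 4 places backward in the alphabet (wrapping around).
Working it through for "esgjzbzrvqjuc": intermediate "ejzqc", final "afvmy".

afvmy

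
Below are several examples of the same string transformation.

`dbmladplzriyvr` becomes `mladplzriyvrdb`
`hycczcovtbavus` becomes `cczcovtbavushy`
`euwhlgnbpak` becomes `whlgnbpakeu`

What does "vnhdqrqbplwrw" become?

Looking at the pairs, the operation is to move the first 2 characters to the end (rotate left by 2).
So "vnhdqrqbplwrw" becomes "hdqrqbplwrwvn".

hdqrqbplwrwvn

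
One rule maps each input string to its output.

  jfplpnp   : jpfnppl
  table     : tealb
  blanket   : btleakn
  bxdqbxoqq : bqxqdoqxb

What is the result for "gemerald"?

The transformation: take characters alternately from the front and the back (1st, last, 2nd, 2nd-last, ...).
Applying that to "gemerald" gives "gdelmaer".

gdelmaer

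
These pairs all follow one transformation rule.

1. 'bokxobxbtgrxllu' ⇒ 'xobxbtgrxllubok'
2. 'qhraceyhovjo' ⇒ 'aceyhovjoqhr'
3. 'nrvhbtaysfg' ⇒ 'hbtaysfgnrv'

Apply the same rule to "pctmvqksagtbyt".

mvqksagtbytpct

The rule is to move the first 3 characters to the end (rotate left by 3).
For "pctmvqksagtbyt" the result is "mvqksagtbytpct".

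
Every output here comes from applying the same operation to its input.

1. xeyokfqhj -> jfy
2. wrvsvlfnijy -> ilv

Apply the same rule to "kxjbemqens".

The rule is to keep one character in every 3, starting at position 3 (positions 3rd, 6th, 9th, ...), then reverse the string.
Applying both steps to "kxjbemqens": "jmn", then "nmj".
(Check on "xeyokfqhj": → "yfj" → "jfy" ✓)

nmj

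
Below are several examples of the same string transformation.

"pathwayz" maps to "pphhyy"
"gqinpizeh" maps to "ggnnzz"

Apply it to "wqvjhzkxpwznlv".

wwjjkkwwll

What's happening: keep one character in every 3, starting at position 1 (positions 1st, 4th, 7th, ...), then double every character.
Starting from "wqvjhzkxpwznlv": after the first operation, "wjkwl"; after the second, "wwjjkkwwll".
(Check on "gqinpizeh": → "gnz" → "ggnnzz" ✓)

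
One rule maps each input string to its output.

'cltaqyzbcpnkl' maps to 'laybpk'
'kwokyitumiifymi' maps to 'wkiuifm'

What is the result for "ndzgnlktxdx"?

Rule — keep every other character starting from the second (positions 2nd, 4th, 6th, ...).
Doing the same to "ndzgnlktxdx": "dgltd".

dgltd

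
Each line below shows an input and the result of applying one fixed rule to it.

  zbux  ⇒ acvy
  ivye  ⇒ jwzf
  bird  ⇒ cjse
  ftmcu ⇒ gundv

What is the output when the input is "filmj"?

gjmnk

Looking at the pairs, the operation is to shift every letter 1 place forward in the alphabet (wrapping around).
On "filmj" that produces "gjmnk".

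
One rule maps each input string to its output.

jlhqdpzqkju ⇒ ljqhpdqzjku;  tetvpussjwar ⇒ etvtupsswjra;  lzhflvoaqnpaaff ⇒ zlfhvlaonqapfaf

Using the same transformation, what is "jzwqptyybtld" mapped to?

Each output is the input with this applied: swap each adjacent pair of characters (1↔2, 3↔4, ...).
Applying that to "jzwqptyybtld" gives "zjqwtpyytbdl".

zjqwtpyytbdl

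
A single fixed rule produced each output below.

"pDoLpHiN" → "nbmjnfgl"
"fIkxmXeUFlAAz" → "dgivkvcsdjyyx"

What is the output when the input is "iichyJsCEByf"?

In each case the input is transformed by: shift every letter 2 places backward in the alphabet (wrapping around), then convert every letter to lowercase.
Applying both steps to "iichyJsCEByf": "ggafwHqACZwd", then "ggafwhqaczwd".

ggafwhqaczwd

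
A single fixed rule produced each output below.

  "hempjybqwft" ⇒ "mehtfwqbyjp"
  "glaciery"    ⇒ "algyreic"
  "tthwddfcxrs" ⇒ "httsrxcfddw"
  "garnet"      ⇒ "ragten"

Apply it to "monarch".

In each case the input is transformed by: reverse the string, then move the last 3 characters to the front (rotate right by 3).
"monarch" → "nomhcra".

nomhcra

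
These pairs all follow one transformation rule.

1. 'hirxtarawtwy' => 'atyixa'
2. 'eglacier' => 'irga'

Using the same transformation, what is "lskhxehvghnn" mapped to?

The transformation: swap the front and back halves of the string, then keep every other character starting from the second (positions 2nd, 4th, 6th, ...).
"lskhxehvghnn" → "hvghnnlskhxe" → "vhnshe".

vhnshe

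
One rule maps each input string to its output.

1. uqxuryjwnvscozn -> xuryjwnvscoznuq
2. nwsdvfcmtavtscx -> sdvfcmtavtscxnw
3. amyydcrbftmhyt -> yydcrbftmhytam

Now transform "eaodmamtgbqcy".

The rule is to move the first 2 characters to the end (rotate left by 2).
Applying that to "eaodmamtgbqcy" gives "odmamtgbqcyea".

odmamtgbqcyea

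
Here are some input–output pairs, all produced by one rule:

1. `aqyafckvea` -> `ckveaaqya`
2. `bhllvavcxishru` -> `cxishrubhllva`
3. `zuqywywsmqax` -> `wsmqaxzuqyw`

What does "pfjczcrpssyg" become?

What's happening: swap the front and back halves of the string, then delete the last character.
Applying both steps to "pfjczcrpssyg": "rpssygpfjczc", then "rpssygpfjcz".

rpssygpfjcz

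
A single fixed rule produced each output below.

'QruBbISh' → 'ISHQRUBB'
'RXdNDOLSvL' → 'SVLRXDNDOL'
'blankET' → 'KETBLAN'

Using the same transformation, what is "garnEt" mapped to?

NETGAR

The rule is to move the last 3 characters to the front (rotate right by 3), then convert every letter to uppercase.
On "garnEt": the first step gives "nEtgar", and the second then gives "NETGAR".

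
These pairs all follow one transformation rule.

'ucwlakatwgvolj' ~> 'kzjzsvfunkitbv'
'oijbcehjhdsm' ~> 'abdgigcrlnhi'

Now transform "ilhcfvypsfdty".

beuxorecsxhkg

Looking at the pairs, the operation is to move the first 3 characters to the end (rotate left by 3), then shift every letter 1 place backward in the alphabet (wrapping around).
Applying that to "ilhcfvypsfdty" gives "beuxorecsxhkg".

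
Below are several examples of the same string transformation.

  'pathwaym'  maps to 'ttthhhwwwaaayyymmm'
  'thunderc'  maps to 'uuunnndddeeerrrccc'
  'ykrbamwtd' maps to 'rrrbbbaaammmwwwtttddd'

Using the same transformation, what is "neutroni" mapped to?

uuutttrrrooonnniii

Looking at the pairs, the operation is to delete the first 2 characters, then repeat every character 3 times.
Doing the same to "neutroni": "uuutttrrrooonnniii".
(Check on "ykrbamwtd": → "rbamwtd" → "rrrbbbaaammmwwwtttddd" ✓)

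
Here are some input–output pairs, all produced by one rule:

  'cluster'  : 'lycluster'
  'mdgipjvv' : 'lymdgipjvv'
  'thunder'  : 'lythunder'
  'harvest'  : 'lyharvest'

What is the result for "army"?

The rule is to prepend "ly".
"army" → "lyarmy".

lyarmy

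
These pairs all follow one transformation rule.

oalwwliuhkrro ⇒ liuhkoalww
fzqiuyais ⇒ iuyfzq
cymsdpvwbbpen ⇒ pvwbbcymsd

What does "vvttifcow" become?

tifvvt

Rule — delete the last 3 characters, then swap the front and back halves of the string.
On "vvttifcow": the first step gives "vvttif", and the second then gives "tifvvt".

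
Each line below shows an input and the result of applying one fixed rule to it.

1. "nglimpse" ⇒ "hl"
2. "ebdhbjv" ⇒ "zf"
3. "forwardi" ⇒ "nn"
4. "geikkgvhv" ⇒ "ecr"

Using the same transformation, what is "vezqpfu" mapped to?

vb

Each output is the input with this applied: shift every letter 4 places backward in the alphabet (wrapping around), then keep one character in every 3, starting at position 3 (positions 3rd, 6th, 9th, ...).
On "vezqpfu": the first step gives "ravmlbq", and the second then gives "vb".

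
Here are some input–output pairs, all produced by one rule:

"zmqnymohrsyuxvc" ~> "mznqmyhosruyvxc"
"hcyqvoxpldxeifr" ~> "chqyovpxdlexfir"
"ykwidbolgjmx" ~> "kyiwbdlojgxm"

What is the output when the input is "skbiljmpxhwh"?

The pattern: swap each adjacent pair of characters (1↔2, 3↔4, ...).
So "skbiljmpxhwh" becomes "ksibjlpmhxhw".

ksibjlpmhxhw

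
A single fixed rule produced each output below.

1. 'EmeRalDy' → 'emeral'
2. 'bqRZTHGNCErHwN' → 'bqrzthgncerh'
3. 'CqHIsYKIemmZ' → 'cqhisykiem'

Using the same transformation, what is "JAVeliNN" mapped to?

Rule — delete the last 2 characters, then convert every letter to lowercase.
Doing the same to "JAVeliNN": "javeli".

javeli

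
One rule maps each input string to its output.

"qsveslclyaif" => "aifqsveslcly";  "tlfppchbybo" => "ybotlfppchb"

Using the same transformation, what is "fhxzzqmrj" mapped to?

The pattern: move the last 3 characters to the front (rotate right by 3).
So "fhxzzqmrj" becomes "mrjfhxzzq".

mrjfhxzzq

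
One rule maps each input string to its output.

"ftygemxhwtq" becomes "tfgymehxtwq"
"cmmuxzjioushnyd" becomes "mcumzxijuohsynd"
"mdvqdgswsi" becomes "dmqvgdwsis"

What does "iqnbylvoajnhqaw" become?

The rule is to swap each adjacent pair of characters (1↔2, 3↔4, ...).
So "iqnbylvoajnhqaw" becomes "qibnlyovjahnaqw".

qibnlyovjahnaqw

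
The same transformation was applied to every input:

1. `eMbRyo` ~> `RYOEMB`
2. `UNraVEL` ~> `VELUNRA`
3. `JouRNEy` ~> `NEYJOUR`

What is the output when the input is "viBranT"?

The transformation: move the last 3 characters to the front (rotate right by 3), then convert every letter to uppercase.
"viBranT" → "anTviBr" → "ANTVIBR".

ANTVIBR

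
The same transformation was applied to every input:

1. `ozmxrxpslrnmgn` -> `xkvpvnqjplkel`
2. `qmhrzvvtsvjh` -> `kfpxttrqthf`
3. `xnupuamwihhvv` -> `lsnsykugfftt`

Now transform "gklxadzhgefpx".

Each output is the input with this applied: shift every letter 2 places backward in the alphabet (wrapping around), then delete the first character.
Applying both steps to "gklxadzhgefpx": "eijvybxfecdnv", then "ijvybxfecdnv".

ijvybxfecdnv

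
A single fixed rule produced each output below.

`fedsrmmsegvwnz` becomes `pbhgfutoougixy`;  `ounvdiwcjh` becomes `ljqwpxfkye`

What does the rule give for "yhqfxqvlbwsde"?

fgajshzsxndyu

Each output is the input with this applied: shift every letter 2 places forward in the alphabet (wrapping around), then move the last 2 characters to the front (rotate right by 2).
For "yhqfxqvlbwsde" the result is "fgajshzsxndyu".
(Check on "ounvdiwcjh": → "qwpxfkyelj" → "ljqwpxfkye" ✓)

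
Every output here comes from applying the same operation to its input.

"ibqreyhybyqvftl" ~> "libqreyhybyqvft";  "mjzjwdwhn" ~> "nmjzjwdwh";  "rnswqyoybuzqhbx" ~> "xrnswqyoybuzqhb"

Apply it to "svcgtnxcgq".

In each case the input is transformed by: move the last character to the front.
Doing the same to "svcgtnxcgq": "qsvcgtnxcg".

qsvcgtnxcg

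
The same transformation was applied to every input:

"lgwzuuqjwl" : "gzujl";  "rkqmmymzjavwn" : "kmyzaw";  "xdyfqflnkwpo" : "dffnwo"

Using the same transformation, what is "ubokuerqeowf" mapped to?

bkeqof

The transformation: keep every other character starting from the second (positions 2nd, 4th, 6th, ...).
Applying that to "ubokuerqeowf" gives "bkeqof".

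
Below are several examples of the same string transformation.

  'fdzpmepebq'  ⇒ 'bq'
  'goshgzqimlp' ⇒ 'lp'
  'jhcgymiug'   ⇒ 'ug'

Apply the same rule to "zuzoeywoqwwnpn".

Looking at the pairs, the operation is to keep only the last 2 characters.
"zuzoeywoqwwnpn" → "pn".

pn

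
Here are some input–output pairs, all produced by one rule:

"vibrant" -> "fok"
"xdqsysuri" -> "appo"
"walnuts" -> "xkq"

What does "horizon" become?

lfl

Looking at the pairs, the operation is to keep every other character starting from the second (positions 2nd, 4th, 6th, ...), then shift every letter 3 places backward in the alphabet (wrapping around).
Applying that to "horizon" gives "lfl".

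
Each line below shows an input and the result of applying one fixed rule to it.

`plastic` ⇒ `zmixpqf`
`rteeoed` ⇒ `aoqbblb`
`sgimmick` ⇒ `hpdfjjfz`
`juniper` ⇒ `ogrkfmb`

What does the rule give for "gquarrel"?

The transformation: move the last character to the front, then shift every letter 3 places backward in the alphabet (wrapping around).
Starting from "gquarrel": after the first operation, "lgquarre"; after the second, "idnrxoob".

idnrxoob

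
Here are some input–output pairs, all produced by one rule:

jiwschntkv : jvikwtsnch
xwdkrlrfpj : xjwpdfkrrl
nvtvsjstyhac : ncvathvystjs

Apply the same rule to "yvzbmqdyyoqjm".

In each case the input is transformed by: take characters alternately from the front and the back (1st, last, 2nd, 2nd-last, ...).
"yvzbmqdyyoqjm" → "ymvjzqbomyqyd".

ymvjzqbomyqyd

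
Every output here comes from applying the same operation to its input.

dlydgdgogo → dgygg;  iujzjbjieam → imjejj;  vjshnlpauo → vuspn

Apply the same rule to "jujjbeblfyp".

The transformation: keep every other character starting from the first (positions 1st, 3rd, 5th, ...), then take characters alternately from the front and the back (1st, last, 2nd, 2nd-last, ...).
Starting from "jujjbeblfyp": after the first operation, "jjbbfp"; after the second, "jpjfbb".

jpjfbb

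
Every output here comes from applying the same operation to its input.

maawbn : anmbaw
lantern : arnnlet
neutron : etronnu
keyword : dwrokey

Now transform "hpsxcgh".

csphhgx

Looking at the pairs, the operation is to sort the characters into reverse alphabetical order, then swap the first and last characters.
Starting from "hpsxcgh": after the first operation, "xsphhgc"; after the second, "csphhgx".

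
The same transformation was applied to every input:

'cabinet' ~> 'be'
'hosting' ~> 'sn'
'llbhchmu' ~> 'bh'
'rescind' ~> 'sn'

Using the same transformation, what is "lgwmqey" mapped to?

we

Each output is the input with this applied: keep one character in every 3, starting at position 3 (positions 3rd, 6th, 9th, ...).
Applying that to "lgwmqey" gives "we".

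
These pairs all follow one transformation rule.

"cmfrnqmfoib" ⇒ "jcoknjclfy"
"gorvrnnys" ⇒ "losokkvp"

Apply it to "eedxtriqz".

bauqofnw

Looking at the pairs, the operation is to delete the first character, then shift every letter 3 places backward in the alphabet (wrapping around).
Working it through for "eedxtriqz": intermediate "edxtriqz", final "bauqofnw".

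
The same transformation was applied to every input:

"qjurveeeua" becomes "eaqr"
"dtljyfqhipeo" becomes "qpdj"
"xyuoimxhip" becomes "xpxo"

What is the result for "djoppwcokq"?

Each output is the input with this applied: keep one character in every 3, starting at position 1 (positions 1st, 4th, 7th, ...), then swap the front and back halves of the string.
On "djoppwcokq" that produces "cqdp".

cqdp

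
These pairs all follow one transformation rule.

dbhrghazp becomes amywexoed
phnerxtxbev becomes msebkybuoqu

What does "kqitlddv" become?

What's happening: take characters alternately from the front and the back (1st, last, 2nd, 2nd-last, ...), then shift every letter 3 places backward in the alphabet (wrapping around).
Applying both steps to "kqitlddv": "kvqdidtl", then "hsnafaqi".

hsnafaqi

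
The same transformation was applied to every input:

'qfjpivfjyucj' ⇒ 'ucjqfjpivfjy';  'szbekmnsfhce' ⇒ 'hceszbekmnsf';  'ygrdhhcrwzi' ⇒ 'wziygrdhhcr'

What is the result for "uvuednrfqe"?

Each output is the input with this applied: move the last 3 characters to the front (rotate right by 3).
Doing the same to "uvuednrfqe": "fqeuvuednr".

fqeuvuednr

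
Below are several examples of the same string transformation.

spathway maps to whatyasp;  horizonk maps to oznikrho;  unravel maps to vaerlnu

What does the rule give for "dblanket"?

kneatldb

Each output is the input with this applied: move the last 3 characters to the front (rotate right by 3), then take characters alternately from the front and the back (1st, last, 2nd, 2nd-last, ...).
For "dblanket", step one produces "ketdblan"; step two turns that into "kneatldb".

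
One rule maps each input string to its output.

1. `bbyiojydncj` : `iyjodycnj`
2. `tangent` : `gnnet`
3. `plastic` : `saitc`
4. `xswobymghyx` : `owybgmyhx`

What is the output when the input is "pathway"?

htawy

Each output is the input with this applied: swap each adjacent pair of characters (1↔2, 3↔4, ...), then delete the first 2 characters.
On "pathway": the first step gives "aphtawy", and the second then gives "htawy".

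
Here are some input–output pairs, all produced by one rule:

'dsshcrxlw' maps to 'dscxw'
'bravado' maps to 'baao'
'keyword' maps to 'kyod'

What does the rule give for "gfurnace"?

The transformation: keep every other character starting from the first (positions 1st, 3rd, 5th, ...).
Doing the same to "gfurnace": "gunc".

gunc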